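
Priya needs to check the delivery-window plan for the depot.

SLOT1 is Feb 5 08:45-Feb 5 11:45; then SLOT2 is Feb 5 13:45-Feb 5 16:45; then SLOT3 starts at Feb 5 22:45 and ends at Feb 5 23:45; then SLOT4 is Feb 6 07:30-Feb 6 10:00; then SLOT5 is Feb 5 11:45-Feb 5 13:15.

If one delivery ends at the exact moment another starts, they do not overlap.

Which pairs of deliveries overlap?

none

Sorted by start: SLOT1, SLOT5, SLOT2, SLOT3, SLOT4.
SLOT5 starts exactly when SLOT1 ends (back-to-back, no overlap), so nothing later overlaps SLOT1 either.
SLOT2 starts after SLOT5 ends, so nothing later overlaps SLOT5 either.
SLOT3 starts after SLOT2 ends, so nothing later overlaps SLOT2 either.
SLOT4 starts after SLOT3 ends.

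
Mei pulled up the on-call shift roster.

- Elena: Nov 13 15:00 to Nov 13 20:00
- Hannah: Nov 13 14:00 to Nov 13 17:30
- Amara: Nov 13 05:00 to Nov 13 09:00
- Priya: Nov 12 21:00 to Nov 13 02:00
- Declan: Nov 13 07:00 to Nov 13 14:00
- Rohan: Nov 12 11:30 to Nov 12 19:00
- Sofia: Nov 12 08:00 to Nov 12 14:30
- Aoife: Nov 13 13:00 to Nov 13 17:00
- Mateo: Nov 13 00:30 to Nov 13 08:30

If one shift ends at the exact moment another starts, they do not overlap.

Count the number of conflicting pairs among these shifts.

9

Check each pair: they overlap iff neither finishes before the other starts.
Sorted by start: Sofia, Rohan, Priya, Mateo, Amara, Declan, Aoife, Hannah, Elena.
Rohan starts before Sofia ends → Sofia and Rohan overlap.
Priya starts after Sofia ends, so nothing later overlaps Sofia either.
Priya starts after Rohan ends, so nothing later overlaps Rohan either.
Mateo starts before Priya ends → Priya and Mateo overlap.
Amara starts after Priya ends, so nothing later overlaps Priya either.
Amara starts before Mateo ends → Mateo and Amara overlap.
Declan starts before Mateo ends → Mateo and Declan overlap.
Aoife starts after Mateo ends, so nothing later overlaps Mateo either.
Declan starts before Amara ends → Amara and Declan overlap.
Aoife starts after Amara ends, so nothing later overlaps Amara either.
Aoife starts before Declan ends → Declan and Aoife overlap.
Hannah starts exactly when Declan ends (back-to-back, no overlap), so nothing later overlaps Declan either.
Hannah starts before Aoife ends → Aoife and Hannah overlap.
Elena starts before Aoife ends → Aoife and Elena overlap.
Elena starts before Hannah ends → Hannah and Elena overlap.
Overlapping pairs: Amara & Declan, Amara & Mateo, Aoife & Declan, Aoife & Elena, Aoife & Hannah, Declan & Mateo, Elena & Hannah, Mateo & Priya, Rohan & Sofia — 9 in total.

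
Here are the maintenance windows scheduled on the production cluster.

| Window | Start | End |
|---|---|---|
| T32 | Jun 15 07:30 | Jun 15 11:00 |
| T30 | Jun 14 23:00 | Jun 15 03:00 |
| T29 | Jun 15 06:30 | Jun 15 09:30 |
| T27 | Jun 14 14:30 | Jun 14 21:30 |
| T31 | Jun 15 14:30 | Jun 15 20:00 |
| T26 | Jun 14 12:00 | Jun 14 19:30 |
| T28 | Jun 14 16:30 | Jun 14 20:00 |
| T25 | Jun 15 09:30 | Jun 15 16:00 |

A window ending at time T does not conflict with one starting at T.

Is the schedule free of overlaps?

No

Sorted by start: T26, T27, T28, T30, T29, T32, T25, T31.
T27 starts before T26 ends → T26 and T27 overlap.
That's a conflict, so the schedule is not conflict-free.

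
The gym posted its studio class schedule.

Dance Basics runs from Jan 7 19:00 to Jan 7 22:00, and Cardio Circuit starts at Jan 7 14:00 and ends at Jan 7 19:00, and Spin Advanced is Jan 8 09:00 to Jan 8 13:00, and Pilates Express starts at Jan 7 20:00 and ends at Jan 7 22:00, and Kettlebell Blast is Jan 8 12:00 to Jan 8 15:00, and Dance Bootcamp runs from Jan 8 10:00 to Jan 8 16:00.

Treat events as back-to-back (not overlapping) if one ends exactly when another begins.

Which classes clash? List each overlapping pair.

Sorted by start: Cardio Circuit, Dance Basics, Pilates Express, Spin Advanced, Dance Bootcamp, Kettlebell Blast.
Dance Basics starts exactly when Cardio Circuit ends (back-to-back, no overlap), so nothing later overlaps Cardio Circuit either.
Pilates Express starts before Dance Basics ends → Dance Basics and Pilates Express overlap.
Spin Advanced starts after Dance Basics ends, so nothing later overlaps Dance Basics either.
Spin Advanced starts after Pilates Express ends, so nothing later overlaps Pilates Express either.
Dance Bootcamp starts before Spin Advanced ends → Spin Advanced and Dance Bootcamp overlap.
Kettlebell Blast starts before Spin Advanced ends → Spin Advanced and Kettlebell Blast overlap.
Kettlebell Blast starts before Dance Bootcamp ends → Dance Bootcamp and Kettlebell Blast overlap.

Dance Basics & Pilates Express, Dance Bootcamp & Kettlebell Blast, Dance Bootcamp & Spin Advanced, Kettlebell Blast & Spin Advanced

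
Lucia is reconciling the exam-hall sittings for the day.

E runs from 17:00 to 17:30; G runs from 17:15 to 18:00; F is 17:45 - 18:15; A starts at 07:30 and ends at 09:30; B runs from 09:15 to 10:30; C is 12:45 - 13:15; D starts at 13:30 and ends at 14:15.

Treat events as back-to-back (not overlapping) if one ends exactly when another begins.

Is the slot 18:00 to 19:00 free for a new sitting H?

A: ends 09:30 at or before H starts 18:00 → clear.
B: ends 10:30 at or before H starts 18:00 → clear.
C: ends 13:15 at or before H starts 18:00 → clear.
D: ends 14:15 at or before H starts 18:00 → clear.
E: ends 17:30 at or before H starts 18:00 → clear.
G: ends 18:00 at or before H starts 18:00 → clear.
F: starts 17:45 before H ends 19:00, and ends 18:15 after H starts 18:00 → overlap.
H overlaps F.

No — it overlaps F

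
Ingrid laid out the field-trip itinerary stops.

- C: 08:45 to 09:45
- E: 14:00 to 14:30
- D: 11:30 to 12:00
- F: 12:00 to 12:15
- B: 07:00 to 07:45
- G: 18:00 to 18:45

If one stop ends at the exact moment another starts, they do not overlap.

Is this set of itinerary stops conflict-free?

Yes

Sorted by start: B, C, D, F, E, G.
C starts after B ends, so nothing later overlaps B either.
D starts after C ends, so nothing later overlaps C either.
F starts exactly when D ends (back-to-back, no overlap), so nothing later overlaps D either.
E starts after F ends, so nothing later overlaps F either.
G starts after E ends.
Every pair is clear; the schedule has no overlaps.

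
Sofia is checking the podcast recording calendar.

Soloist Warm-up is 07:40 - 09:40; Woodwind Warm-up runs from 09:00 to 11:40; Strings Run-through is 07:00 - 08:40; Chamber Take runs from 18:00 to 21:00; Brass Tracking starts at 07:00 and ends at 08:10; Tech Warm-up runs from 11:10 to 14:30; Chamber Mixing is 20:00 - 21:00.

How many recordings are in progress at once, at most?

Sort all start/end points and keep a running count:
07:00 start Brass Tracking → 1
07:00 start Strings Run-through → 2
07:40 start Soloist Warm-up → 3
08:10 end Brass Tracking → 2
08:40 end Strings Run-through → 1
09:00 start Woodwind Warm-up → 2
09:40 end Soloist Warm-up → 1
11:10 start Tech Warm-up → 2
11:40 end Woodwind Warm-up → 1
14:30 end Tech Warm-up → 0
18:00 start Chamber Take → 1
20:00 start Chamber Mixing → 2
21:00 end Chamber Mixing → 1
21:00 end Chamber Take → 0
Peak is 3, at 07:40 (Brass Tracking, Soloist Warm-up, Strings Run-through).

3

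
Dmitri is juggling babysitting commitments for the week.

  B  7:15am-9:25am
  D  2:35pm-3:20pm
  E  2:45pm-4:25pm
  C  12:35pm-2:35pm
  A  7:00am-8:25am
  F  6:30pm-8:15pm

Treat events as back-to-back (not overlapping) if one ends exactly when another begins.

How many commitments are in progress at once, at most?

2

Sweep the timeline, counting +1 at each start and −1 at each end (ends before starts at a tie):
7:00am start A → 1
7:15am start B → 2
8:25am end A → 1
9:25am end B → 0
12:35pm start C → 1
2:35pm end C → 0
2:35pm start D → 1
2:45pm start E → 2
3:20pm end D → 1
4:25pm end E → 0
6:30pm start F → 1
8:15pm end F → 0
Peak is 2, at 7:15am (A, B).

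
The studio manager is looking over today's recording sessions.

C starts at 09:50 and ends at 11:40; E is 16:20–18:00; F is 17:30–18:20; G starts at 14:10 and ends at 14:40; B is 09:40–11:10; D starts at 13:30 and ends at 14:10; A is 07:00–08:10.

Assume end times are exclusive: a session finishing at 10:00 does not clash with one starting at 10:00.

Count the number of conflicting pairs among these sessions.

2

Check each pair: they overlap iff neither finishes before the other starts.
Sorted by start: A, B, C, D, G, E, F.
B starts after A ends, so nothing later overlaps A either.
C starts before B ends → B and C overlap.
D starts after B ends, so nothing later overlaps B either.
D starts after C ends, so nothing later overlaps C either.
G starts exactly when D ends (back-to-back, no overlap), so nothing later overlaps D either.
E starts after G ends, so nothing later overlaps G either.
F starts before E ends → E and F overlap.
Overlapping pairs: B & C, E & F — 2 in total.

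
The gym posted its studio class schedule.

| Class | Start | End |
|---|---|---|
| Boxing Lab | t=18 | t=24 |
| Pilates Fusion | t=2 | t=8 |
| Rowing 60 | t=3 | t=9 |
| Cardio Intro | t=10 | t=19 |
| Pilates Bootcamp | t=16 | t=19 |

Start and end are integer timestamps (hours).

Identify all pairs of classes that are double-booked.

Check each pair: they overlap iff neither finishes before the other starts.
Sorted by start: Pilates Fusion, Rowing 60, Cardio Intro, Pilates Bootcamp, Boxing Lab.
Rowing 60 starts before Pilates Fusion ends → Pilates Fusion and Rowing 60 overlap.
Cardio Intro starts after Pilates Fusion ends, so nothing later overlaps Pilates Fusion either.
Cardio Intro starts after Rowing 60 ends, so nothing later overlaps Rowing 60 either.
Pilates Bootcamp starts before Cardio Intro ends → Cardio Intro and Pilates Bootcamp overlap.
Boxing Lab starts before Cardio Intro ends → Cardio Intro and Boxing Lab overlap.
Boxing Lab starts before Pilates Bootcamp ends → Pilates Bootcamp and Boxing Lab overlap.

Boxing Lab & Cardio Intro, Boxing Lab & Pilates Bootcamp, Cardio Intro & Pilates Bootcamp, Pilates Fusion & Rowing 60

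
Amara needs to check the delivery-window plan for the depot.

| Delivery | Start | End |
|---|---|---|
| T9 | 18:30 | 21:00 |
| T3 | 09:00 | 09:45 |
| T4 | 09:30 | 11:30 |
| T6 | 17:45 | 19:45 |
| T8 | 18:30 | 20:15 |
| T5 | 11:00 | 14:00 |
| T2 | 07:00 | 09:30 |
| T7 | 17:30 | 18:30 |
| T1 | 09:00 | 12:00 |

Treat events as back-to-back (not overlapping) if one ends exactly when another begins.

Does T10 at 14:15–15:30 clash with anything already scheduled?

No — it doesn't clash with anything

T2: ends 09:30 at or before T10 starts 14:15 → clear.
T1: ends 12:00 at or before T10 starts 14:15 → clear.
T3: ends 09:45 at or before T10 starts 14:15 → clear.
T4: ends 11:30 at or before T10 starts 14:15 → clear.
T5: ends 14:00 at or before T10 starts 14:15 → clear.
T7: starts 17:30 at or after T10 ends 15:30 → clear.
T6: starts 17:45 at or after T10 ends 15:30 → clear.
T8: starts 18:30 at or after T10 ends 15:30 → clear.
T9: starts 18:30 at or after T10 ends 15:30 → clear.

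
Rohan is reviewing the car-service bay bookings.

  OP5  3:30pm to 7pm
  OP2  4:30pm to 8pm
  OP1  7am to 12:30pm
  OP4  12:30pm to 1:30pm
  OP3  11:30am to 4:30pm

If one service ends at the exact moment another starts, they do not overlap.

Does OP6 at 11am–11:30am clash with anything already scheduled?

OP1: starts 7am before OP6 ends 11:30am, and ends 12:30pm after OP6 starts 11am → overlap.
OP3: starts 11:30am at or after OP6 ends 11:30am → clear.
OP4: starts 12:30pm at or after OP6 ends 11:30am → clear.
OP5: starts 3:30pm at or after OP6 ends 11:30am → clear.
OP2: starts 4:30pm at or after OP6 ends 11:30am → clear.
OP6 overlaps OP1.

Yes — it overlaps OP1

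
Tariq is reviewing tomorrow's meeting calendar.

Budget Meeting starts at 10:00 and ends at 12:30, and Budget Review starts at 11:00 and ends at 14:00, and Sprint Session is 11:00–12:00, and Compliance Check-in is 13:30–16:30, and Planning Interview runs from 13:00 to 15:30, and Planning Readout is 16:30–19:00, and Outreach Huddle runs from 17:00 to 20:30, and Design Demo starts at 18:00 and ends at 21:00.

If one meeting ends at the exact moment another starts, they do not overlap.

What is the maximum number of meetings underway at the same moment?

Sweep the timeline, counting +1 at each start and −1 at each end (ends before starts at a tie):
10:00 start Budget Meeting → 1
11:00 start Budget Review → 2
11:00 start Sprint Session → 3
12:00 end Sprint Session → 2
12:30 end Budget Meeting → 1
13:00 start Planning Interview → 2
13:30 start Compliance Check-in → 3
14:00 end Budget Review → 2
15:30 end Planning Interview → 1
16:30 end Compliance Check-in → 0
16:30 start Planning Readout → 1
17:00 start Outreach Huddle → 2
18:00 start Design Demo → 3
19:00 end Planning Readout → 2
20:30 end Outreach Huddle → 1
21:00 end Design Demo → 0
Peak is 3, at 11:00 (Budget Meeting, Budget Review, Sprint Session).

3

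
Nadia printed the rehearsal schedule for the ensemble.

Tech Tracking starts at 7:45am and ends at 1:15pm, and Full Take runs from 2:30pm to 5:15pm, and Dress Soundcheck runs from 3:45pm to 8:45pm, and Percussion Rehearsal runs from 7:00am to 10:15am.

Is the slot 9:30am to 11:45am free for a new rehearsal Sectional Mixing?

Percussion Rehearsal: starts 7:00am before Sectional Mixing ends 11:45am, and ends 10:15am after Sectional Mixing starts 9:30am → overlap.
Tech Tracking: starts 7:45am before Sectional Mixing ends 11:45am, and ends 1:15pm after Sectional Mixing starts 9:30am → overlap.
Full Take: starts 2:30pm at or after Sectional Mixing ends 11:45am → clear.
Dress Soundcheck: starts 3:45pm at or after Sectional Mixing ends 11:45am → clear.
Sectional Mixing overlaps Percussion Rehearsal, Tech Tracking.

No — it overlaps Percussion Rehearsal, Tech Tracking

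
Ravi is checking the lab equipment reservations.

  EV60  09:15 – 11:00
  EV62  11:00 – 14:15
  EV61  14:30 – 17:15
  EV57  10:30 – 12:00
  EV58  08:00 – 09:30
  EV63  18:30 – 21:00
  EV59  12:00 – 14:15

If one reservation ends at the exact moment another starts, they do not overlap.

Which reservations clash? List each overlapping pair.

Two intervals overlap when each starts before the other ends.
Sorted by start: EV58, EV60, EV57, EV62, EV59, EV61, EV63.
EV60 starts before EV58 ends → EV58 and EV60 overlap.
EV57 starts after EV58 ends, so EV58 has no further overlaps.
EV57 starts before EV60 ends → EV60 and EV57 overlap.
EV62 starts exactly when EV60 ends (back-to-back, no overlap), so EV60 has no further overlaps.
EV62 starts before EV57 ends → EV57 and EV62 overlap.
EV59 starts exactly when EV57 ends (back-to-back, no overlap), so EV57 has no further overlaps.
EV59 starts before EV62 ends → EV62 and EV59 overlap.
EV61 starts after EV62 ends, so EV62 has no further overlaps.
EV61 starts after EV59 ends, so EV59 has no further overlaps.
EV63 starts after EV61 ends.

EV57 & EV60, EV57 & EV62, EV58 & EV60, EV59 & EV62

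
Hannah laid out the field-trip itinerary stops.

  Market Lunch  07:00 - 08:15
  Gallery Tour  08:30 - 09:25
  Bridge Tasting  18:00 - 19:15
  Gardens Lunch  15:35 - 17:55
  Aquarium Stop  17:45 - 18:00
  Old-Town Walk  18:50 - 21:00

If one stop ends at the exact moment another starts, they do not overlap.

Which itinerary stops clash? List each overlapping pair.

Sorted by start: Market Lunch, Gallery Tour, Gardens Lunch, Aquarium Stop, Bridge Tasting, Old-Town Walk.
Gallery Tour starts after Market Lunch ends; Market Lunch is clear from here.
Gardens Lunch starts after Gallery Tour ends; Gallery Tour is clear from here.
Aquarium Stop starts before Gardens Lunch ends → Gardens Lunch and Aquarium Stop overlap.
Bridge Tasting starts after Gardens Lunch ends; Gardens Lunch is clear from here.
Bridge Tasting starts exactly when Aquarium Stop ends (back-to-back, no overlap); Aquarium Stop is clear from here.
Old-Town Walk starts before Bridge Tasting ends → Bridge Tasting and Old-Town Walk overlap.

Aquarium Stop & Gardens Lunch, Bridge Tasting & Old-Town Walk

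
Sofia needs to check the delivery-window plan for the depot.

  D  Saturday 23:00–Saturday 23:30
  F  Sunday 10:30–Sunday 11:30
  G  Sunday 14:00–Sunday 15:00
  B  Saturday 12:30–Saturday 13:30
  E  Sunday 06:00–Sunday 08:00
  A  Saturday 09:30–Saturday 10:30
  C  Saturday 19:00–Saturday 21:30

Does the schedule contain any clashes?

No

Sorted by start: A, B, C, D, E, F, G.
B starts after A ends — done with A.
C starts after B ends — done with B.
D starts after C ends — done with C.
E starts after D ends — done with D.
F starts after E ends — done with E.
G starts after F ends.
Every pair is clear; the schedule has no overlaps.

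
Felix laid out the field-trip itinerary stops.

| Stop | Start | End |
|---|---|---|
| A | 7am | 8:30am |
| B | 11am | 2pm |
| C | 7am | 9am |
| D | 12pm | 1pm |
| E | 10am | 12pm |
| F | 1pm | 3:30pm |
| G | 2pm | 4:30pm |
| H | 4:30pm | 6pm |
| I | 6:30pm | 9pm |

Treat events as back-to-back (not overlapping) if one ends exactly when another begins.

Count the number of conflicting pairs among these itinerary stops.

Sorted by start: A, C, E, B, D, F, G, H, I.
C starts before A ends → A and C overlap.
E starts after A ends, so A has no further overlaps.
E starts after C ends, so C has no further overlaps.
B starts before E ends → E and B overlap.
D starts exactly when E ends (back-to-back, no overlap), so E has no further overlaps.
D starts before B ends → B and D overlap.
F starts before B ends → B and F overlap.
G starts exactly when B ends (back-to-back, no overlap), so B has no further overlaps.
F starts exactly when D ends (back-to-back, no overlap), so D has no further overlaps.
G starts before F ends → F and G overlap.
H starts after F ends, so F has no further overlaps.
H starts exactly when G ends (back-to-back, no overlap), so G has no further overlaps.
I starts after H ends.
Overlapping pairs: A & C, B & D, B & E, B & F, F & G — 5 in total.

5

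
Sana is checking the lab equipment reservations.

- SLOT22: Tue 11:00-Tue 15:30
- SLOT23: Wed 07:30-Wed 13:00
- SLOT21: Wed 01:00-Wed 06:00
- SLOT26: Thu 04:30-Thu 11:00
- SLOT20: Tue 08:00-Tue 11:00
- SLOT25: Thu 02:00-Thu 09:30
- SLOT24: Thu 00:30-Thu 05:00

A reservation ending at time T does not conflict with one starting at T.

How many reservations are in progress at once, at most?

Walk through starts and ends in time order (an end at T is processed before a start at T):
Tue 08:00 start SLOT20 → 1
Tue 11:00 end SLOT20 → 0
Tue 11:00 start SLOT22 → 1
Tue 15:30 end SLOT22 → 0
Wed 01:00 start SLOT21 → 1
Wed 06:00 end SLOT21 → 0
Wed 07:30 start SLOT23 → 1
Wed 13:00 end SLOT23 → 0
Thu 00:30 start SLOT24 → 1
Thu 02:00 start SLOT25 → 2
Thu 04:30 start SLOT26 → 3
Thu 05:00 end SLOT24 → 2
Thu 09:30 end SLOT25 → 1
Thu 11:00 end SLOT26 → 0
Peak is 3, at Thu 04:30 (SLOT24, SLOT25, SLOT26).

3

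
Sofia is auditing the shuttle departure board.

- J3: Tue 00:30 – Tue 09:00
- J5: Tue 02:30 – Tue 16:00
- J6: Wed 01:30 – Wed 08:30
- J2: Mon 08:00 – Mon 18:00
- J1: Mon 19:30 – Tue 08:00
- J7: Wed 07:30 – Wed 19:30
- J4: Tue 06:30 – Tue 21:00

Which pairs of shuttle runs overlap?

J1 & J3, J1 & J4, J1 & J5, J3 & J4, J3 & J5, J4 & J5, J6 & J7

Sorted by start: J2, J1, J3, J5, J4, J6, J7.
J1 starts after J2 ends, so J2 has no further overlaps.
J3 starts before J1 ends → J1 and J3 overlap.
J5 starts before J1 ends → J1 and J5 overlap.
J4 starts before J1 ends → J1 and J4 overlap.
J6 starts after J1 ends, so J1 has no further overlaps.
J5 starts before J3 ends → J3 and J5 overlap.
J4 starts before J3 ends → J3 and J4 overlap.
J6 starts after J3 ends, so J3 has no further overlaps.
J4 starts before J5 ends → J5 and J4 overlap.
J6 starts after J5 ends, so J5 has no further overlaps.
J6 starts after J4 ends, so J4 has no further overlaps.
J7 starts before J6 ends → J6 and J7 overlap.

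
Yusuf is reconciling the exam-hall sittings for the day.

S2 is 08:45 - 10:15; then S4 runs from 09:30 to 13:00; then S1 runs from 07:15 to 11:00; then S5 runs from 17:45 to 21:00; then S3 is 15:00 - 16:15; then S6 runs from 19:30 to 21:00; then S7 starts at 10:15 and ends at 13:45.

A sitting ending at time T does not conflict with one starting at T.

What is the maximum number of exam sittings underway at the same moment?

Walk through starts and ends in time order (an end at T is processed before a start at T):
07:15 start S1 → 1
08:45 start S2 → 2
09:30 start S4 → 3
10:15 end S2 → 2
10:15 start S7 → 3
11:00 end S1 → 2
13:00 end S4 → 1
13:45 end S7 → 0
15:00 start S3 → 1
16:15 end S3 → 0
17:45 start S5 → 1
19:30 start S6 → 2
21:00 end S5 → 1
21:00 end S6 → 0
Peak is 3, at 09:30 (S1, S2, S4).

3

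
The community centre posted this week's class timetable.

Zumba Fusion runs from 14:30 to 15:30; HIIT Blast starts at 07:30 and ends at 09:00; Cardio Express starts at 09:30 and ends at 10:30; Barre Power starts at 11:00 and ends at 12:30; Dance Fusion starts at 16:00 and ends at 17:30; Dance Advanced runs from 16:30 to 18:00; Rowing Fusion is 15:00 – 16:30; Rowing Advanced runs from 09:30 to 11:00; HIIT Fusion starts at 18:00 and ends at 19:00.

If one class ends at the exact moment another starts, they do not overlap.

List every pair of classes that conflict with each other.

Sorted by start: HIIT Blast, Cardio Express, Rowing Advanced, Barre Power, Zumba Fusion, Rowing Fusion, Dance Fusion, Dance Advanced, HIIT Fusion.
Cardio Express starts after HIIT Blast ends; HIIT Blast is clear from here.
Rowing Advanced starts before Cardio Express ends → Cardio Express and Rowing Advanced overlap.
Barre Power starts after Cardio Express ends; Cardio Express is clear from here.
Barre Power starts exactly when Rowing Advanced ends (back-to-back, no overlap); Rowing Advanced is clear from here.
Zumba Fusion starts after Barre Power ends; Barre Power is clear from here.
Rowing Fusion starts before Zumba Fusion ends → Zumba Fusion and Rowing Fusion overlap.
Dance Fusion starts after Zumba Fusion ends; Zumba Fusion is clear from here.
Dance Fusion starts before Rowing Fusion ends → Rowing Fusion and Dance Fusion overlap.
Dance Advanced starts exactly when Rowing Fusion ends (back-to-back, no overlap); Rowing Fusion is clear from here.
Dance Advanced starts before Dance Fusion ends → Dance Fusion and Dance Advanced overlap.
HIIT Fusion starts after Dance Fusion ends.
HIIT Fusion starts exactly when Dance Advanced ends (back-to-back, no overlap).

Cardio Express & Rowing Advanced, Dance Advanced & Dance Fusion, Dance Fusion & Rowing Fusion, Rowing Fusion & Zumba Fusion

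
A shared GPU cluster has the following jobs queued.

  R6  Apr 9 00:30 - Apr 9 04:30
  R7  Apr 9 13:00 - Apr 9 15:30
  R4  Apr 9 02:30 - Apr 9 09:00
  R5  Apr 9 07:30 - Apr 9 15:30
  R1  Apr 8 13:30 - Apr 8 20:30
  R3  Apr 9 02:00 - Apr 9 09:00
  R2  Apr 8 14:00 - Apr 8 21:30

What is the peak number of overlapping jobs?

3

Sweep the timeline, counting +1 at each start and −1 at each end (ends before starts at a tie):
Apr 8 13:30 start R1 → 1
Apr 8 14:00 start R2 → 2
Apr 8 20:30 end R1 → 1
Apr 8 21:30 end R2 → 0
Apr 9 00:30 start R6 → 1
Apr 9 02:00 start R3 → 2
Apr 9 02:30 start R4 → 3
Apr 9 04:30 end R6 → 2
Apr 9 07:30 start R5 → 3
Apr 9 09:00 end R3 → 2
Apr 9 09:00 end R4 → 1
Apr 9 13:00 start R7 → 2
Apr 9 15:30 end R5 → 1
Apr 9 15:30 end R7 → 0
Peak is 3, at Apr 9 02:30 (R3, R4, R6).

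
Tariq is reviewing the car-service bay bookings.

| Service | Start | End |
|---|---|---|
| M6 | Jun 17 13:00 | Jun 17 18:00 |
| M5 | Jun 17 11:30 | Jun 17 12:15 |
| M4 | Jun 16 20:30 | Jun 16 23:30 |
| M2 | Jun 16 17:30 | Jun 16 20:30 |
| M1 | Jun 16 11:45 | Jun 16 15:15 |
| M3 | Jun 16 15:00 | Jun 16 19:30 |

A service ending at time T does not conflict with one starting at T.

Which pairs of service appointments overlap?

Sorted by start: M1, M3, M2, M4, M5, M6.
M3 starts before M1 ends → M1 and M3 overlap.
M2 starts after M1 ends — done with M1.
M2 starts before M3 ends → M3 and M2 overlap.
M4 starts after M3 ends — done with M3.
M4 starts exactly when M2 ends (back-to-back, no overlap) — done with M2.
M5 starts after M4 ends — done with M4.
M6 starts after M5 ends.

M1 & M3, M2 & M3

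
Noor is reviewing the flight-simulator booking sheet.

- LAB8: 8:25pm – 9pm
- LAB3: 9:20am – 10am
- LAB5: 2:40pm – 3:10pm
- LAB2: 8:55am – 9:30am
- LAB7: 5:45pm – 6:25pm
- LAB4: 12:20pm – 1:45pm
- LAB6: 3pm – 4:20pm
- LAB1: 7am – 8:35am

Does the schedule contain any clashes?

Yes

Sorted by start: LAB1, LAB2, LAB3, LAB4, LAB5, LAB6, LAB7, LAB8.
LAB2 starts after LAB1 ends; LAB1 is clear from here.
LAB3 starts before LAB2 ends → LAB2 and LAB3 overlap.
That's a conflict, so the schedule is not conflict-free.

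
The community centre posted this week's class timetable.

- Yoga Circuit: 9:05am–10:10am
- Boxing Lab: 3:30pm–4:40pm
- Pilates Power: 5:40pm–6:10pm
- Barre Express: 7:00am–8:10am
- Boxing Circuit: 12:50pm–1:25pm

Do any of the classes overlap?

Check each pair: they overlap iff neither finishes before the other starts.
Sorted by start: Barre Express, Yoga Circuit, Boxing Circuit, Boxing Lab, Pilates Power.
Yoga Circuit starts after Barre Express ends — done with Barre Express.
Boxing Circuit starts after Yoga Circuit ends — done with Yoga Circuit.
Boxing Lab starts after Boxing Circuit ends — done with Boxing Circuit.
Pilates Power starts after Boxing Lab ends.
Every pair is clear; the schedule has no overlaps.

No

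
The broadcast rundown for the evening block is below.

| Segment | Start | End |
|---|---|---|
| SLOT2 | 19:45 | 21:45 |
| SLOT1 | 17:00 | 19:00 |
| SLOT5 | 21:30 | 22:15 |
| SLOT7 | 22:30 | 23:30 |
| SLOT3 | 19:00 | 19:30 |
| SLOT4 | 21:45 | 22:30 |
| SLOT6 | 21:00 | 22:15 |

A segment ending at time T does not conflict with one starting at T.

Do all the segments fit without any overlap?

Sorted by start: SLOT1, SLOT3, SLOT2, SLOT6, SLOT5, SLOT4, SLOT7.
SLOT3 starts exactly when SLOT1 ends (back-to-back, no overlap) — done with SLOT1.
SLOT2 starts after SLOT3 ends — done with SLOT3.
SLOT6 starts before SLOT2 ends → SLOT2 and SLOT6 overlap.
That's a conflict, so the schedule is not conflict-free.

No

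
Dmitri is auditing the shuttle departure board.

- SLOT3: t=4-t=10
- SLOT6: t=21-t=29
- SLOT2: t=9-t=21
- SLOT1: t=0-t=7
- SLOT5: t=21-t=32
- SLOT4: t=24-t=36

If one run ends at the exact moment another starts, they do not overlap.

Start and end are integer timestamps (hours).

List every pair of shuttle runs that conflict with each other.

Sorted by start: SLOT1, SLOT3, SLOT2, SLOT5, SLOT6, SLOT4.
SLOT3 starts before SLOT1 ends → SLOT1 and SLOT3 overlap.
SLOT2 starts after SLOT1 ends, so nothing later overlaps SLOT1 either.
SLOT2 starts before SLOT3 ends → SLOT3 and SLOT2 overlap.
SLOT5 starts after SLOT3 ends, so nothing later overlaps SLOT3 either.
SLOT5 starts exactly when SLOT2 ends (back-to-back, no overlap), so nothing later overlaps SLOT2 either.
SLOT6 starts before SLOT5 ends → SLOT5 and SLOT6 overlap.
SLOT4 starts before SLOT5 ends → SLOT5 and SLOT4 overlap.
SLOT4 starts before SLOT6 ends → SLOT6 and SLOT4 overlap.

SLOT1 & SLOT3, SLOT2 & SLOT3, SLOT4 & SLOT5, SLOT4 & SLOT6, SLOT5 & SLOT6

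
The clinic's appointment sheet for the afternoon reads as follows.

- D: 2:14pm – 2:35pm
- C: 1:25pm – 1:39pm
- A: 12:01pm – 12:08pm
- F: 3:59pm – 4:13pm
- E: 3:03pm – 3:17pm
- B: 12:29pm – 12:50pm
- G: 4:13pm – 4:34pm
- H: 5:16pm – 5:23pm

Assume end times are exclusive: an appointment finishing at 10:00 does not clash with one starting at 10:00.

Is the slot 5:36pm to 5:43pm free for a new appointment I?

Yes — the slot is free

A: ends 12:08pm at or before I starts 5:36pm → clear.
B: ends 12:50pm at or before I starts 5:36pm → clear.
C: ends 1:39pm at or before I starts 5:36pm → clear.
D: ends 2:35pm at or before I starts 5:36pm → clear.
E: ends 3:17pm at or before I starts 5:36pm → clear.
F: ends 4:13pm at or before I starts 5:36pm → clear.
G: ends 4:34pm at or before I starts 5:36pm → clear.
H: ends 5:23pm at or before I starts 5:36pm → clear.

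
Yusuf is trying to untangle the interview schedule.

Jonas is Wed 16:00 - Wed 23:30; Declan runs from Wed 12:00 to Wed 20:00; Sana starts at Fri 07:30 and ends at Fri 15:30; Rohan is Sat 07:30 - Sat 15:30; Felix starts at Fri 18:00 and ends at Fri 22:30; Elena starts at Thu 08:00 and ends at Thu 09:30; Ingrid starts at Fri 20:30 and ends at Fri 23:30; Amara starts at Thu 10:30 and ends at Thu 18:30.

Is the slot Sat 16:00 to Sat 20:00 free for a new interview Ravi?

Declan: ends Wed 20:00 at or before Ravi starts Sat 16:00 → clear.
Jonas: ends Wed 23:30 at or before Ravi starts Sat 16:00 → clear.
Elena: ends Thu 09:30 at or before Ravi starts Sat 16:00 → clear.
Amara: ends Thu 18:30 at or before Ravi starts Sat 16:00 → clear.
Sana: ends Fri 15:30 at or before Ravi starts Sat 16:00 → clear.
Felix: ends Fri 22:30 at or before Ravi starts Sat 16:00 → clear.
Ingrid: ends Fri 23:30 at or before Ravi starts Sat 16:00 → clear.
Rohan: ends Sat 15:30 at or before Ravi starts Sat 16:00 → clear.

Yes — the slot is free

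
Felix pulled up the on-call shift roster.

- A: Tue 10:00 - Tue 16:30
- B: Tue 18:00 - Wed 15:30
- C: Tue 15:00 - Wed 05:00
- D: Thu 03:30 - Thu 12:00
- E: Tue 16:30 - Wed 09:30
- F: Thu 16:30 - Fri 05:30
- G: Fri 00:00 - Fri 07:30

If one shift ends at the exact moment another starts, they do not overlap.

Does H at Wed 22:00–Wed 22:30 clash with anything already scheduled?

No — it doesn't clash with anything

A: ends Tue 16:30 at or before H starts Wed 22:00 → clear.
C: ends Wed 05:00 at or before H starts Wed 22:00 → clear.
E: ends Wed 09:30 at or before H starts Wed 22:00 → clear.
B: ends Wed 15:30 at or before H starts Wed 22:00 → clear.
D: starts Thu 03:30 at or after H ends Wed 22:30 → clear.
F: starts Thu 16:30 at or after H ends Wed 22:30 → clear.
G: starts Fri 00:00 at or after H ends Wed 22:30 → clear.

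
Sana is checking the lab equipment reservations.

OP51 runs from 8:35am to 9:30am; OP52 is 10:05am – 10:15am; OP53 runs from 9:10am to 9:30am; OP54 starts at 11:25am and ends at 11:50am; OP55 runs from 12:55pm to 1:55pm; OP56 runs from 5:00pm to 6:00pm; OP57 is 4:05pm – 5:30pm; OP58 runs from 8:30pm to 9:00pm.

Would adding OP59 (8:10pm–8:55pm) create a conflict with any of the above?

OP51: ends 9:30am at or before OP59 starts 8:10pm → clear.
OP53: ends 9:30am at or before OP59 starts 8:10pm → clear.
OP52: ends 10:15am at or before OP59 starts 8:10pm → clear.
OP54: ends 11:50am at or before OP59 starts 8:10pm → clear.
OP55: ends 1:55pm at or before OP59 starts 8:10pm → clear.
OP57: ends 5:30pm at or before OP59 starts 8:10pm → clear.
OP56: ends 6:00pm at or before OP59 starts 8:10pm → clear.
OP58: starts 8:30pm before OP59 ends 8:55pm, and ends 9:00pm after OP59 starts 8:10pm → overlap.
OP59 overlaps OP58.

Yes — it overlaps OP58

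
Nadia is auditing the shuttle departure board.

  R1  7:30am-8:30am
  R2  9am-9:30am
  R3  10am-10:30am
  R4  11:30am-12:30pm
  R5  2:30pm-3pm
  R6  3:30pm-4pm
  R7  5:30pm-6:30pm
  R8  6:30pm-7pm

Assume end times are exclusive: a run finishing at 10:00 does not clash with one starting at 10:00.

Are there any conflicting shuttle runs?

Sorted by start: R1, R2, R3, R4, R5, R6, R7, R8.
R2 starts after R1 ends — done with R1.
R3 starts after R2 ends — done with R2.
R4 starts after R3 ends — done with R3.
R5 starts after R4 ends — done with R4.
R6 starts after R5 ends — done with R5.
R7 starts after R6 ends — done with R6.
R8 starts exactly when R7 ends (back-to-back, no overlap).
Every pair is clear; the schedule has no overlaps.

No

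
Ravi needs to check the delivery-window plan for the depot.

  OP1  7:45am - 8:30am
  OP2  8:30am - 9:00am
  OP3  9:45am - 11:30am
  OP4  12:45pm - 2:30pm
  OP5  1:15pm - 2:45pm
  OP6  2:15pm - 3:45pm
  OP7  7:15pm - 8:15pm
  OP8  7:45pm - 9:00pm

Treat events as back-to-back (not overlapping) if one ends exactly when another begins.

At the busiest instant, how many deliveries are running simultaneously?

Sweep the timeline, counting +1 at each start and −1 at each end (ends before starts at a tie):
7:45am start OP1 → 1
8:30am end OP1 → 0
8:30am start OP2 → 1
9:00am end OP2 → 0
9:45am start OP3 → 1
11:30am end OP3 → 0
12:45pm start OP4 → 1
1:15pm start OP5 → 2
2:15pm start OP6 → 3
2:30pm end OP4 → 2
2:45pm end OP5 → 1
3:45pm end OP6 → 0
7:15pm start OP7 → 1
7:45pm start OP8 → 2
8:15pm end OP7 → 1
9:00pm end OP8 → 0
Peak is 3, at 2:15pm (OP4, OP5, OP6).

3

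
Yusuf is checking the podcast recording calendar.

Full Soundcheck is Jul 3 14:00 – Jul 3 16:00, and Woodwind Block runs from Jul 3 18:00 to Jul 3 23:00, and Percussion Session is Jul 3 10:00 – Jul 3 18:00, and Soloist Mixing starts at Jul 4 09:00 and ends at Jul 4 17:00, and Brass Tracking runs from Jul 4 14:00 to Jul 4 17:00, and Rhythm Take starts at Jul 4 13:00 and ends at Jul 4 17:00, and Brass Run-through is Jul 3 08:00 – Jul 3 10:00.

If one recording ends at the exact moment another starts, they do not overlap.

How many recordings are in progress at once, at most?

3

Sweep the timeline, counting +1 at each start and −1 at each end (ends before starts at a tie):
Jul 3 08:00 start Brass Run-through → 1
Jul 3 10:00 end Brass Run-through → 0
Jul 3 10:00 start Percussion Session → 1
Jul 3 14:00 start Full Soundcheck → 2
Jul 3 16:00 end Full Soundcheck → 1
Jul 3 18:00 end Percussion Session → 0
Jul 3 18:00 start Woodwind Block → 1
Jul 3 23:00 end Woodwind Block → 0
Jul 4 09:00 start Soloist Mixing → 1
Jul 4 13:00 start Rhythm Take → 2
Jul 4 14:00 start Brass Tracking → 3
Jul 4 17:00 end Brass Tracking → 2
Jul 4 17:00 end Rhythm Take → 1
Jul 4 17:00 end Soloist Mixing → 0
Peak is 3, at Jul 4 14:00 (Brass Tracking, Rhythm Take, Soloist Mixing).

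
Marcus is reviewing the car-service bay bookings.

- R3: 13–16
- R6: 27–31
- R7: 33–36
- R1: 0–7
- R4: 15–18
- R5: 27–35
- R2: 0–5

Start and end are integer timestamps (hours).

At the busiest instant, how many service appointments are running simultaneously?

2

Sort all start/end points and keep a running count:
0 start R1 → 1
0 start R2 → 2
5 end R2 → 1
7 end R1 → 0
13 start R3 → 1
15 start R4 → 2
16 end R3 → 1
18 end R4 → 0
27 start R5 → 1
27 start R6 → 2
31 end R6 → 1
33 start R7 → 2
35 end R5 → 1
36 end R7 → 0
Peak is 2, at 0 (R1, R2).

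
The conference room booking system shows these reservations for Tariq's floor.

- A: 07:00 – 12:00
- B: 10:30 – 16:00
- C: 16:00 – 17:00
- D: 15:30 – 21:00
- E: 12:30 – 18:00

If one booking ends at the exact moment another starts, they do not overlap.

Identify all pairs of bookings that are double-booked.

A & B, B & D, B & E, C & D, C & E, D & E

Sorted by start: A, B, E, D, C.
B starts before A ends → A and B overlap.
E starts after A ends — done with A.
E starts before B ends → B and E overlap.
D starts before B ends → B and D overlap.
C starts exactly when B ends (back-to-back, no overlap).
D starts before E ends → E and D overlap.
C starts before E ends → E and C overlap.
C starts before D ends → D and C overlap.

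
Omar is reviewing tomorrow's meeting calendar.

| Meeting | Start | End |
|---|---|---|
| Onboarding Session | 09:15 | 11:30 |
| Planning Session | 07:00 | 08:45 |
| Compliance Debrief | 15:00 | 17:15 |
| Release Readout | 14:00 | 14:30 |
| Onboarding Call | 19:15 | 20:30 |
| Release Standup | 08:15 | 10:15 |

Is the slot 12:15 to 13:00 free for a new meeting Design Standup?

Planning Session: ends 08:45 at or before Design Standup starts 12:15 → clear.
Release Standup: ends 10:15 at or before Design Standup starts 12:15 → clear.
Onboarding Session: ends 11:30 at or before Design Standup starts 12:15 → clear.
Release Readout: starts 14:00 at or after Design Standup ends 13:00 → clear.
Compliance Debrief: starts 15:00 at or after Design Standup ends 13:00 → clear.
Onboarding Call: starts 19:15 at or after Design Standup ends 13:00 → clear.

Yes — the slot is free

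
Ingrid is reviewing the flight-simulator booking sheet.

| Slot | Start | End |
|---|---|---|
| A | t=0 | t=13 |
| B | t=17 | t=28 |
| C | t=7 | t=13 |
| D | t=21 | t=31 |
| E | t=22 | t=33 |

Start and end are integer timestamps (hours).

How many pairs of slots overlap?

Sorted by start: A, C, B, D, E.
C starts before A ends → A and C overlap.
B starts after A ends — done with A.
B starts after C ends — done with C.
D starts before B ends → B and D overlap.
E starts before B ends → B and E overlap.
E starts before D ends → D and E overlap.
Overlapping pairs: A & C, B & D, B & E, D & E — 4 in total.

4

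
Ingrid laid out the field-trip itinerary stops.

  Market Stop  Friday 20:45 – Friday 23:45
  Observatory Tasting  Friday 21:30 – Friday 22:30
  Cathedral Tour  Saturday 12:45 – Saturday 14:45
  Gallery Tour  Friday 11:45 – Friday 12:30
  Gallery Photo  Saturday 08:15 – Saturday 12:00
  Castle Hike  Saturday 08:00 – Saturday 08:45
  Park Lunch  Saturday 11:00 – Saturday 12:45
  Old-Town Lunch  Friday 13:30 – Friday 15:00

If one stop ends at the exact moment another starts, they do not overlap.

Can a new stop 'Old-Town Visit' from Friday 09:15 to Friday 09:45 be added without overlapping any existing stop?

Yes — the slot is free

Gallery Tour: starts Friday 11:45 at or after Old-Town Visit ends Friday 09:45 → clear.
Old-Town Lunch: starts Friday 13:30 at or after Old-Town Visit ends Friday 09:45 → clear.
Market Stop: starts Friday 20:45 at or after Old-Town Visit ends Friday 09:45 → clear.
Observatory Tasting: starts Friday 21:30 at or after Old-Town Visit ends Friday 09:45 → clear.
Castle Hike: starts Saturday 08:00 at or after Old-Town Visit ends Friday 09:45 → clear.
Gallery Photo: starts Saturday 08:15 at or after Old-Town Visit ends Friday 09:45 → clear.
Park Lunch: starts Saturday 11:00 at or after Old-Town Visit ends Friday 09:45 → clear.
Cathedral Tour: starts Saturday 12:45 at or after Old-Town Visit ends Friday 09:45 → clear.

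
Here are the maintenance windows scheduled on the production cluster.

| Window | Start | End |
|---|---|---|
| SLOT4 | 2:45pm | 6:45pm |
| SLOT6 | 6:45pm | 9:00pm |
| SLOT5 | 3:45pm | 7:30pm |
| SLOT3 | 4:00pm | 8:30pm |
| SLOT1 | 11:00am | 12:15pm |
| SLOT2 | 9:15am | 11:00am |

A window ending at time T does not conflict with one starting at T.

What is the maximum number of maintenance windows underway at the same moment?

Walk through starts and ends in time order (an end at T is processed before a start at T):
9:15am start SLOT2 → 1
11:00am end SLOT2 → 0
11:00am start SLOT1 → 1
12:15pm end SLOT1 → 0
2:45pm start SLOT4 → 1
3:45pm start SLOT5 → 2
4:00pm start SLOT3 → 3
6:45pm end SLOT4 → 2
6:45pm start SLOT6 → 3
7:30pm end SLOT5 → 2
8:30pm end SLOT3 → 1
9:00pm end SLOT6 → 0
Peak is 3, at 4:00pm (SLOT3, SLOT4, SLOT5).

3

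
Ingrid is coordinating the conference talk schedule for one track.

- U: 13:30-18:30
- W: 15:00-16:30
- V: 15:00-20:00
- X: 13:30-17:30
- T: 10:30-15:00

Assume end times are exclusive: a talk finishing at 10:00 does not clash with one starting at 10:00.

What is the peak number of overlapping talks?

Sort all start/end points and keep a running count:
10:30 start T → 1
13:30 start U → 2
13:30 start X → 3
15:00 end T → 2
15:00 start V → 3
15:00 start W → 4
16:30 end W → 3
17:30 end X → 2
18:30 end U → 1
20:00 end V → 0
Peak is 4, at 15:00 (U, V, W, X).

4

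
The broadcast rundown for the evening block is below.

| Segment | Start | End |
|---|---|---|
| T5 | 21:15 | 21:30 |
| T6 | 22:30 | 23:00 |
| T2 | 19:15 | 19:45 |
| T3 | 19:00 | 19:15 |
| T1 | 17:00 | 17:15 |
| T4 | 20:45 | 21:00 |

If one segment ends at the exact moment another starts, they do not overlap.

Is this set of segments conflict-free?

Yes

Sorted by start: T1, T3, T2, T4, T5, T6.
T3 starts after T1 ends, so nothing later overlaps T1 either.
T2 starts exactly when T3 ends (back-to-back, no overlap), so nothing later overlaps T3 either.
T4 starts after T2 ends, so nothing later overlaps T2 either.
T5 starts after T4 ends, so nothing later overlaps T4 either.
T6 starts after T5 ends.
Every pair is clear; the schedule has no overlaps.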